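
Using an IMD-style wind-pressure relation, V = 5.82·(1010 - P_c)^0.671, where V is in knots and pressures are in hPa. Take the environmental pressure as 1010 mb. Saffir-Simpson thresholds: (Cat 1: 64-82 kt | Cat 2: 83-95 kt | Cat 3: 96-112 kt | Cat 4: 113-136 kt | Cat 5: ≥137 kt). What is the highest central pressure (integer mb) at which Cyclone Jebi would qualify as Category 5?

Category 5 begins at V = 137 kt.
Required ΔP = (137/5.82)^(1/0.671) = 23.540^1.490 ≈ 110.77 mb.
P_c ≤ 1010 − 110.77 = 899.23, so the highest integer P_c is 899 mb.

899 mb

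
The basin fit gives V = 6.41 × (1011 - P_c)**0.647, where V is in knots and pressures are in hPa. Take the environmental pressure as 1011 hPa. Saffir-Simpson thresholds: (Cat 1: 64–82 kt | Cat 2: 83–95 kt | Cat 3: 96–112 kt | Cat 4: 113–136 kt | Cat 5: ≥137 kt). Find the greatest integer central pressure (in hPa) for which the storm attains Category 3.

Category 3 begins at V = 96 kt.
Required ΔP = (96/6.41)^(1/0.647) = 14.977^1.546 ≈ 65.57 hPa.
P_c ≤ 1011 − 65.57 = 945.43, so the highest integer P_c is 945 hPa.

945 hPa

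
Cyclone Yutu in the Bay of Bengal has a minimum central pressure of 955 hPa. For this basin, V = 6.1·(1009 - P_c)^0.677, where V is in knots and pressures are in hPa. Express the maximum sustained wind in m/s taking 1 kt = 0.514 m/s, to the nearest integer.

47 m/s

ΔP = 1009 − 955 = 54 hPa.
V ≈ 6.1 × 54^0.677 = 6.1 × 14.888 ≈ 90.816 kt.
90.816 × 0.514 ≈ 46.68 m/s → 47 m/s.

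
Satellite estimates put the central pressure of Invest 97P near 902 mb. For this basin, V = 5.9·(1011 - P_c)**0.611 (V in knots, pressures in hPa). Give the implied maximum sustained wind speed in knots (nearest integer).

104 kt

ΔP = 1011 − 902 = 109 mb.
109^0.611 ≈ 17.574.
V ≈ 5.9 × 17.574 ≈ 103.7 kt.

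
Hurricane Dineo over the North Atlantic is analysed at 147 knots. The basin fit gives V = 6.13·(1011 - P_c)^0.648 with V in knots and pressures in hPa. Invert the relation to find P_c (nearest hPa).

ΔP = (V / 6.13)^(1/0.648) = (147/6.13)^1.543.
147/6.13 = 23.980; 23.980^1.543 ≈ 134.71 hPa.
P_c = 1011 − 134.71 = 876.29 ≈ 876 hPa.

876 hPa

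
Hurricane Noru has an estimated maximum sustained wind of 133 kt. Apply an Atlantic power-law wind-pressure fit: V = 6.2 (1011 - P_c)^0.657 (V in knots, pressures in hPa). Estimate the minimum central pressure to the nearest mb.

905 mb

ΔP = (V / 6.2)^(1/0.657) = (133/6.2)^1.522.
133/6.2 = 21.452; 21.452^1.522 ≈ 106.31 mb.
P_c = 1011 − 106.31 = 904.69 ≈ 905 mb.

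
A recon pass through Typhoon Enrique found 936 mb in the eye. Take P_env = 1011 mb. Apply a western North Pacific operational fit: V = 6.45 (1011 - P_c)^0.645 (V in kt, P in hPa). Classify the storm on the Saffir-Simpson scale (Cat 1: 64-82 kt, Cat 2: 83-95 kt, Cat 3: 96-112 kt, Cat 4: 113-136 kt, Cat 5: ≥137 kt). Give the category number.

3

ΔP = 1011 − 936 = 75 mb.
V ≈ 6.45 × 75^0.645 = 6.45 × 16.20 ≈ 104 kt.
104 kt falls in the Category 3 band.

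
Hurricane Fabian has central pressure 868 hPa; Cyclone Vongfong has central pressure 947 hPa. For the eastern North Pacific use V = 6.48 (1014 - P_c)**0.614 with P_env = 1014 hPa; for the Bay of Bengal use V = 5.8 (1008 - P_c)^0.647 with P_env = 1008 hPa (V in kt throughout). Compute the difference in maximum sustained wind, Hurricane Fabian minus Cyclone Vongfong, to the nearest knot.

55 kt

Hurricane Fabian: ΔP = 146; V ≈ 6.48 × 146^0.614 ≈ 138.19 kt.
Cyclone Vongfong: ΔP = 61; V ≈ 5.8 × 61^0.647 ≈ 82.90 kt.
Difference ≈ 138.19 − 82.90 = 55.29 → 55 kt.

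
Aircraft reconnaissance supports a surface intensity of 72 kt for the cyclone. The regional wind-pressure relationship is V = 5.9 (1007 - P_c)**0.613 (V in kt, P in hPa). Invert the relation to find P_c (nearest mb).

ΔP = (V / 5.9)^(1/0.613) = (72/5.9)^1.631.
72/5.9 = 12.203; 12.203^1.631 ≈ 59.21 mb.
P_c = 1007 − 59.21 = 947.79 ≈ 948 mb.

948 mb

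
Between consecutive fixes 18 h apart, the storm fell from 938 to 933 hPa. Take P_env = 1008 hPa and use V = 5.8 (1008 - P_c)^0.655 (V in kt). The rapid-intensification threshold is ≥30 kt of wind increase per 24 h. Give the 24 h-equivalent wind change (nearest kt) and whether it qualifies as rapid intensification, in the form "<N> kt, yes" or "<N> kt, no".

6 kt, no

V₁: ΔP = 70, V ≈ 5.8 × 70^0.655 ≈ 93.75 kt.
V₂: ΔP = 75, V ≈ 5.8 × 75^0.655 ≈ 98.08 kt.
ΔV over 18 h = 4.33 kt → 24 h equivalent = 4.33 × 24/18 ≈ 5.77 kt.
6 kt < 30 kt ⇒ not rapid intensification.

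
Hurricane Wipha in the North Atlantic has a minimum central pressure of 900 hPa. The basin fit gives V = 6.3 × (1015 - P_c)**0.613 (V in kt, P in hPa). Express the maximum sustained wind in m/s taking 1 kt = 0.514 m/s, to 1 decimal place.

ΔP = 1015 − 900 = 115 hPa.
V ≈ 6.3 × 115^0.613 = 6.3 × 18.332 ≈ 115.491 kt.
115.491 × 0.514 ≈ 59.36 m/s → 59.4 m/s.

59.4 m/s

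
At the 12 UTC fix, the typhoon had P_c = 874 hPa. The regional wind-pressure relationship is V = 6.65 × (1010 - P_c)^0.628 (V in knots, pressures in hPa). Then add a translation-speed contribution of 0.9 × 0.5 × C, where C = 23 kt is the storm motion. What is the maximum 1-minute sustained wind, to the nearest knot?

156 kt

ΔP = 1010 − 874 = 136 hPa.
136^0.628 ≈ 21.871.
V ≈ 6.65 × 21.871 ≈ 145.4 kt.
Translation term: 0.9 × 0.5 × 23 = 10.35 kt.
Corrected V ≈ 155.75 kt → 156 kt.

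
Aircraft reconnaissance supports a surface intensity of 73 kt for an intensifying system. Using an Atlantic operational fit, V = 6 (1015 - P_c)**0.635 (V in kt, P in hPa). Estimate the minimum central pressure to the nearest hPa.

964 hPa

ΔP = (V / 6)^(1/0.635) = (73/6)^1.575.
73/6 = 12.167; 12.167^1.575 ≈ 51.16 hPa.
P_c = 1015 − 51.16 = 963.84 ≈ 964 hPa.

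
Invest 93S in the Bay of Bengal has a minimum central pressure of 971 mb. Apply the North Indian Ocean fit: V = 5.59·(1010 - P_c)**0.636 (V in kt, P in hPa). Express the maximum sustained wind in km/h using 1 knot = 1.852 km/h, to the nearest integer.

ΔP = 1010 − 971 = 39 mb.
V ≈ 5.59 × 39^0.636 = 5.59 × 10.278 ≈ 57.455 kt.
57.455 × 1.852 ≈ 106.41 km/h → 106 km/h.

106 km/h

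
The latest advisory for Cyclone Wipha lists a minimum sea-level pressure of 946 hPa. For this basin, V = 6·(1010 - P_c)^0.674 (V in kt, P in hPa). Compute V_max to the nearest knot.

ΔP = 1010 − 946 = 64 hPa.
64^0.674 ≈ 16.495.
V ≈ 6 × 16.495 ≈ 99.0 kt.

99 kt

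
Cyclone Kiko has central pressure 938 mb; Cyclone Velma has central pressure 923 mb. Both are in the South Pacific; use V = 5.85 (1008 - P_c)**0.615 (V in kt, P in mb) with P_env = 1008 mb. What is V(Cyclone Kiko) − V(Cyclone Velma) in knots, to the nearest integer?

-10 kt

Cyclone Kiko: ΔP = 70; V ≈ 5.85 × 70^0.615 ≈ 79.78 kt.
Cyclone Velma: ΔP = 85; V ≈ 5.85 × 85^0.615 ≈ 89.90 kt.
Difference ≈ 79.78 − 89.90 = -10.12 → -10 kt.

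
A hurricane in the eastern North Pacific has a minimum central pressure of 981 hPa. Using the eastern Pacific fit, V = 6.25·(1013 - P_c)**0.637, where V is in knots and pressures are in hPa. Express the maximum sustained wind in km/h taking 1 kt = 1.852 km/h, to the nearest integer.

ΔP = 1013 − 981 = 32 hPa.
V ≈ 6.25 × 32^0.637 = 6.25 × 9.095 ≈ 56.841 kt.
56.841 × 1.852 ≈ 105.27 km/h → 105 km/h.

105 km/h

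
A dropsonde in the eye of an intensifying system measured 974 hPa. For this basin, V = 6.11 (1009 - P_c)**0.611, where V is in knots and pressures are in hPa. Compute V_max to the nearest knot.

ΔP = 1009 − 974 = 35 hPa.
35^0.611 ≈ 8.779.
V ≈ 6.11 × 8.779 ≈ 53.6 kt.

54 kt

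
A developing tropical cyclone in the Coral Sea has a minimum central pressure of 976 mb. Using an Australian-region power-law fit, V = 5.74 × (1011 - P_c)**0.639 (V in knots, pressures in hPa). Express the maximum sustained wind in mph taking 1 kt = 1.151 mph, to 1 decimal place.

ΔP = 1011 − 976 = 35 mb.
V ≈ 5.74 × 35^0.639 = 5.74 × 9.697 ≈ 55.664 kt.
55.664 × 1.151 ≈ 64.07 mph → 64.1 mph.

64.1 mph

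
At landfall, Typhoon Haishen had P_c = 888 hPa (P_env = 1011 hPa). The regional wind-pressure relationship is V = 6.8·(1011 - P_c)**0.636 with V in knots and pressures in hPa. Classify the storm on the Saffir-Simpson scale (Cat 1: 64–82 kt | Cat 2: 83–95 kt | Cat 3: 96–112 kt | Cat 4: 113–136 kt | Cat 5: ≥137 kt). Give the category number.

5

ΔP = 1011 − 888 = 123 hPa.
V ≈ 6.8 × 123^0.636 = 6.8 × 21.34 ≈ 145 kt.
145 kt falls in the Category 5 band.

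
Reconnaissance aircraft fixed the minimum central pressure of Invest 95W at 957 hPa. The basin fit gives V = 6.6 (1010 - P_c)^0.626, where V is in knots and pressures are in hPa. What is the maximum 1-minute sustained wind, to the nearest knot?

79 kt

ΔP = 1010 − 957 = 53 hPa.
53^0.626 ≈ 12.006.
V ≈ 6.6 × 12.006 ≈ 79.2 kt.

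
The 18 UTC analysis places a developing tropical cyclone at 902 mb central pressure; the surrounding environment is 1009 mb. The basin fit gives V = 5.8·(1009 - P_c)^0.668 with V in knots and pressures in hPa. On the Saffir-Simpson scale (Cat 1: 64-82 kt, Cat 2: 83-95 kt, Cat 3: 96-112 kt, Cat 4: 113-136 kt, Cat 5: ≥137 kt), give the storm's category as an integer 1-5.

4

ΔP = 1009 − 902 = 107 mb.
V ≈ 5.8 × 107^0.668 = 5.8 × 22.68 ≈ 132 kt.
132 kt falls in the Category 4 band.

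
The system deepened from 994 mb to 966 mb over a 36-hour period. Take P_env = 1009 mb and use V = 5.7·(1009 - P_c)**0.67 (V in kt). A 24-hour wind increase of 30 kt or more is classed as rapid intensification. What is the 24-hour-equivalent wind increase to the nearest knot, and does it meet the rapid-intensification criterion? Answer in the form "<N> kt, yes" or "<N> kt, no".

V₁: ΔP = 15, V ≈ 5.7 × 15^0.67 ≈ 34.98 kt.
V₂: ΔP = 43, V ≈ 5.7 × 43^0.67 ≈ 70.84 kt.
ΔV over 36 h = 35.86 kt → 24 h equivalent = 35.86 × 24/36 ≈ 23.91 kt.
24 kt < 30 kt ⇒ not rapid intensification.

24 kt, no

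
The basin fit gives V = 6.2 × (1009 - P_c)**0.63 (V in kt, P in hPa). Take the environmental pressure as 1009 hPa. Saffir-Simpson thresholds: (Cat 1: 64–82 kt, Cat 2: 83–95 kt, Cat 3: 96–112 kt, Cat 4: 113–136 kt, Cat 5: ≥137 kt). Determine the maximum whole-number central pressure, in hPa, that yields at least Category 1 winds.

968 hPa

Category 1 begins at V = 64 kt.
Required ΔP = (64/6.2)^(1/0.63) = 10.323^1.587 ≈ 40.66 hPa.
P_c ≤ 1009 − 40.66 = 968.34, so the highest integer P_c is 968 hPa.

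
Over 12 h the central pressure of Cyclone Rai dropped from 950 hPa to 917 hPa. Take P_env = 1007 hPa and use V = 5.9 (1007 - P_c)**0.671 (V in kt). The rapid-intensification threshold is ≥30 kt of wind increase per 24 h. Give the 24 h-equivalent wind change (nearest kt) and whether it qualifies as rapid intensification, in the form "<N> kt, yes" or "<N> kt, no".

V₁: ΔP = 57, V ≈ 5.9 × 57^0.671 ≈ 88.93 kt.
V₂: ΔP = 90, V ≈ 5.9 × 90^0.671 ≈ 120.82 kt.
ΔV over 12 h = 31.89 kt → 24 h equivalent = 31.89 × 24/12 ≈ 63.78 kt.
64 kt ≥ 30 kt ⇒ rapid intensification.

64 kt, yes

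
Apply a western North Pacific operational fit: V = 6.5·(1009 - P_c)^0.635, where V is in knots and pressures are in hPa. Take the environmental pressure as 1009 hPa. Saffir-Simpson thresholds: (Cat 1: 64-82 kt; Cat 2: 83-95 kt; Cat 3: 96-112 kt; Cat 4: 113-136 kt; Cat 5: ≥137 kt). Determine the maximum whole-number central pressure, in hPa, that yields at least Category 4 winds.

Category 4 begins at V = 113 kt.
Required ΔP = (113/6.5)^(1/0.635) = 17.385^1.575 ≈ 89.75 hPa.
P_c ≤ 1009 − 89.75 = 919.25, so the highest integer P_c is 919 hPa.

919 hPa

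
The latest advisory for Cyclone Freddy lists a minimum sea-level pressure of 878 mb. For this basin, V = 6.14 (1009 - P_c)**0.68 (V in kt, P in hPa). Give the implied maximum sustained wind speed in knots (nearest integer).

169 kt

ΔP = 1009 − 878 = 131 mb.
131^0.68 ≈ 27.526.
V ≈ 6.14 × 27.526 ≈ 169.0 kt.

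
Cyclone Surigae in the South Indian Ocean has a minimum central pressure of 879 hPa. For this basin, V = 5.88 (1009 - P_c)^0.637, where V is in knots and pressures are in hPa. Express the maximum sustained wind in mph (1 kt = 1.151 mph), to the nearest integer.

150 mph

ΔP = 1009 − 879 = 130 hPa.
V ≈ 5.88 × 130^0.637 = 5.88 × 22.212 ≈ 130.605 kt.
130.605 × 1.151 ≈ 150.33 mph → 150 mph.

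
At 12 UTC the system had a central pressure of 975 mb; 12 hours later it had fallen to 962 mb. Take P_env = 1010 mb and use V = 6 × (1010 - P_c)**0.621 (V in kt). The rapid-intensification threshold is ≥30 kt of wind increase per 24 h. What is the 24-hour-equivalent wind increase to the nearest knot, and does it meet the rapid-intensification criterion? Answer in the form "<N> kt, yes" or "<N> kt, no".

24 kt, no

V₁: ΔP = 35, V ≈ 6 × 35^0.621 ≈ 54.58 kt.
V₂: ΔP = 48, V ≈ 6 × 48^0.621 ≈ 66.41 kt.
ΔV over 12 h = 11.83 kt → 24 h equivalent = 11.83 × 24/12 ≈ 23.66 kt.
24 kt < 30 kt ⇒ not rapid intensification.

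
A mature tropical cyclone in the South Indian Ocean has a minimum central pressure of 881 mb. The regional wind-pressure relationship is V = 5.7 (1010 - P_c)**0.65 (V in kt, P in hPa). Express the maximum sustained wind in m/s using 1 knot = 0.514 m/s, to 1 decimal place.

ΔP = 1010 − 881 = 129 mb.
V ≈ 5.7 × 129^0.65 = 5.7 × 23.544 ≈ 134.202 kt.
134.202 × 0.514 ≈ 68.98 m/s → 69.0 m/s.

69.0 m/s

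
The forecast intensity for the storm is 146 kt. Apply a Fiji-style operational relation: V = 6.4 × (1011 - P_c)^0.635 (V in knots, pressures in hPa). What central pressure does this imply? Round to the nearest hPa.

873 hPa

ΔP = (V / 6.4)^(1/0.635) = (146/6.4)^1.575.
146/6.4 = 22.812; 22.812^1.575 ≈ 137.67 hPa.
P_c = 1011 − 137.67 = 873.33 ≈ 873 hPa.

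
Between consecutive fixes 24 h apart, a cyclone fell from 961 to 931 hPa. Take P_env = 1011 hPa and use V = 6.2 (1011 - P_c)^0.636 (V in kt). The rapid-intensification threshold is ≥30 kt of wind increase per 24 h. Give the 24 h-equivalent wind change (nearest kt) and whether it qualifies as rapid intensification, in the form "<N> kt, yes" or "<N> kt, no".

26 kt, no

V₁: ΔP = 50, V ≈ 6.2 × 50^0.636 ≈ 74.63 kt.
V₂: ΔP = 80, V ≈ 6.2 × 80^0.636 ≈ 100.64 kt.
ΔV over 24 h = 26.01 kt → 24 h equivalent = 26.01 × 24/24 ≈ 26.01 kt.
26 kt < 30 kt ⇒ not rapid intensification.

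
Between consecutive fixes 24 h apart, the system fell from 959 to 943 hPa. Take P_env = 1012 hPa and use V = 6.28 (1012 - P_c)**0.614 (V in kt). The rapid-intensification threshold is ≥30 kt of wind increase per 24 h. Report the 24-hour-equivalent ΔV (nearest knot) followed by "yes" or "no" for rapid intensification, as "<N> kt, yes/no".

13 kt, no

V₁: ΔP = 53, V ≈ 6.28 × 53^0.614 ≈ 71.89 kt.
V₂: ΔP = 69, V ≈ 6.28 × 69^0.614 ≈ 84.53 kt.
ΔV over 24 h = 12.64 kt → 24 h equivalent = 12.64 × 24/24 ≈ 12.64 kt.
13 kt < 30 kt ⇒ not rapid intensification.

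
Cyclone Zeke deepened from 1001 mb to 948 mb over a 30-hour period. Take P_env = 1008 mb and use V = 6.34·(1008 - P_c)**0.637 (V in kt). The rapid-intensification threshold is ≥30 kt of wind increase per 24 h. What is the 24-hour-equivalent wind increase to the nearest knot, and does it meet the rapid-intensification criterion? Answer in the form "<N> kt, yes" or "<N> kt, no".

51 kt, yes

V₁: ΔP = 7, V ≈ 6.34 × 7^0.637 ≈ 21.90 kt.
V₂: ΔP = 60, V ≈ 6.34 × 60^0.637 ≈ 86.05 kt.
ΔV over 30 h = 64.15 kt → 24 h equivalent = 64.15 × 24/30 ≈ 51.32 kt.
51 kt ≥ 30 kt ⇒ rapid intensification.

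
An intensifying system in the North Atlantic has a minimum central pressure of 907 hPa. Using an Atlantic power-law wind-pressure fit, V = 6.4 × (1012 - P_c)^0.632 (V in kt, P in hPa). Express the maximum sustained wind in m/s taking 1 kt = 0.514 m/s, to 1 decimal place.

ΔP = 1012 − 907 = 105 hPa.
V ≈ 6.4 × 105^0.632 = 6.4 × 18.941 ≈ 121.219 kt.
121.219 × 0.514 ≈ 62.31 m/s → 62.3 m/s.

62.3 m/s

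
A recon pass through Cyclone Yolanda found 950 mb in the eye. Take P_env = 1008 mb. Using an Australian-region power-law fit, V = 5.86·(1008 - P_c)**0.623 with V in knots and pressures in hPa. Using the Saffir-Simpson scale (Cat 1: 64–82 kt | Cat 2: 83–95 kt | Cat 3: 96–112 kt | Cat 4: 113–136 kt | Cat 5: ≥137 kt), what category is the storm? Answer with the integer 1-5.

1

ΔP = 1008 − 950 = 58 mb.
V ≈ 5.86 × 58^0.623 = 5.86 × 12.55 ≈ 74 kt.
74 kt falls in the Category 1 band.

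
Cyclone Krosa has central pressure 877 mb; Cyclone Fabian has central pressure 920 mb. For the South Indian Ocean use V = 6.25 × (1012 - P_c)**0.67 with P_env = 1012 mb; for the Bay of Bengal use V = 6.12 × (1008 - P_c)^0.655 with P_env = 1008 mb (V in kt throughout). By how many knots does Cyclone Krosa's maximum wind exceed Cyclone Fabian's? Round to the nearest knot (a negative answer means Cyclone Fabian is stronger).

52 kt

Cyclone Krosa: ΔP = 135; V ≈ 6.25 × 135^0.67 ≈ 167.19 kt.
Cyclone Fabian: ΔP = 88; V ≈ 6.12 × 88^0.655 ≈ 114.92 kt.
Difference ≈ 167.19 − 114.92 = 52.27 → 52 kt.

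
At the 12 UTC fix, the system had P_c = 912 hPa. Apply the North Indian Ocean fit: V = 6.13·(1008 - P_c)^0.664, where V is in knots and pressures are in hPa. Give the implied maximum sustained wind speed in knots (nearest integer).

ΔP = 1008 − 912 = 96 hPa.
96^0.664 ≈ 20.712.
V ≈ 6.13 × 20.712 ≈ 127.0 kt.

127 kt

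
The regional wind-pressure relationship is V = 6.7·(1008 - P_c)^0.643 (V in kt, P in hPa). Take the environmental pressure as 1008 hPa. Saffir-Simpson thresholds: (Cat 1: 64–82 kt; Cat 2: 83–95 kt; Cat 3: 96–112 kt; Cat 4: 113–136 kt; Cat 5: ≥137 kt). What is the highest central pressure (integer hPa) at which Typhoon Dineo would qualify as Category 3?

945 hPa

Category 3 begins at V = 96 kt.
Required ΔP = (96/6.7)^(1/0.643) = 14.328^1.555 ≈ 62.82 hPa.
P_c ≤ 1008 − 62.82 = 945.18, so the highest integer P_c is 945 hPa.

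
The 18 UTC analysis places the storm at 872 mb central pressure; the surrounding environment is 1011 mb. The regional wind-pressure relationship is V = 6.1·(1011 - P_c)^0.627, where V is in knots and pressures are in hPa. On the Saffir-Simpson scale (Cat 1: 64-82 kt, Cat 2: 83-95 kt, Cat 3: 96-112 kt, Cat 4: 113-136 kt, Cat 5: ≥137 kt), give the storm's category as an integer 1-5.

4

ΔP = 1011 − 872 = 139 mb.
V ≈ 6.1 × 139^0.627 = 6.1 × 22.06 ≈ 135 kt.
135 kt falls in the Category 4 band.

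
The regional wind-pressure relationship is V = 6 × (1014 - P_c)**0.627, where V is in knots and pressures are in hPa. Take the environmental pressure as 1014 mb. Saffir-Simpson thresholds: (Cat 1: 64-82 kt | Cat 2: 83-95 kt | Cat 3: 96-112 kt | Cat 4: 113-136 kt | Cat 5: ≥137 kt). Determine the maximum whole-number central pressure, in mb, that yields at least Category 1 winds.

Category 1 begins at V = 64 kt.
Required ΔP = (64/6)^(1/0.627) = 10.667^1.595 ≈ 43.61 mb.
P_c ≤ 1014 − 43.61 = 970.39, so the highest integer P_c is 970 mb.

970 mb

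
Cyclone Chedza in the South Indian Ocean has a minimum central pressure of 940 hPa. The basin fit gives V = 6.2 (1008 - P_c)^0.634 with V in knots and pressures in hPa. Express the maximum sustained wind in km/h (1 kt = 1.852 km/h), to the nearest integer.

ΔP = 1008 − 940 = 68 hPa.
V ≈ 6.2 × 68^0.634 = 6.2 × 14.515 ≈ 89.992 kt.
89.992 × 1.852 ≈ 166.66 km/h → 167 km/h.

167 km/h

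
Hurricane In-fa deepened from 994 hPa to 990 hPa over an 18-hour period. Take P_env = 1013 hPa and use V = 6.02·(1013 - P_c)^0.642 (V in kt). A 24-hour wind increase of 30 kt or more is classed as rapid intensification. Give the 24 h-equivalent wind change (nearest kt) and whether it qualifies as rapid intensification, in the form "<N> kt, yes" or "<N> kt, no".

V₁: ΔP = 19, V ≈ 6.02 × 19^0.642 ≈ 39.86 kt.
V₂: ΔP = 23, V ≈ 6.02 × 23^0.642 ≈ 45.06 kt.
ΔV over 18 h = 5.20 kt → 24 h equivalent = 5.20 × 24/18 ≈ 6.93 kt.
7 kt < 30 kt ⇒ not rapid intensification.

7 kt, no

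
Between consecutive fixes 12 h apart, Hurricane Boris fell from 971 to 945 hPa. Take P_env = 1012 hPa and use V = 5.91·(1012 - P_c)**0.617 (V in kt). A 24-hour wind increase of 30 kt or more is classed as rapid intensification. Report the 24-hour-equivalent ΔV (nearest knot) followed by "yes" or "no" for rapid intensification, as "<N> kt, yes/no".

41 kt, yes

V₁: ΔP = 41, V ≈ 5.91 × 41^0.617 ≈ 58.44 kt.
V₂: ΔP = 67, V ≈ 5.91 × 67^0.617 ≈ 79.12 kt.
ΔV over 12 h = 20.68 kt → 24 h equivalent = 20.68 × 24/12 ≈ 41.36 kt.
41 kt ≥ 30 kt ⇒ rapid intensification.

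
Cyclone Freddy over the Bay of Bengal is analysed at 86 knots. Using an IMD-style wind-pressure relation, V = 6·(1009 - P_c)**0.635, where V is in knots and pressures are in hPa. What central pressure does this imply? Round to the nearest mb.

943 mb

ΔP = (V / 6)^(1/0.635) = (86/6)^1.575.
86/6 = 14.333; 14.333^1.575 ≈ 66.22 mb.
P_c = 1009 − 66.22 = 942.78 ≈ 943 mb.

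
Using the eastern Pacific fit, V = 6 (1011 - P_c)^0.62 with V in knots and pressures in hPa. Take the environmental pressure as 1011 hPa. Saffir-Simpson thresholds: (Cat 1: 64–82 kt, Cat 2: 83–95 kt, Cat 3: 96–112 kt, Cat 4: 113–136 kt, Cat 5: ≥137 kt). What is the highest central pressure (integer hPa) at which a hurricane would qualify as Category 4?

897 hPa

Category 4 begins at V = 113 kt.
Required ΔP = (113/6)^(1/0.62) = 18.833^1.613 ≈ 113.85 hPa.
P_c ≤ 1011 − 113.85 = 897.15, so the highest integer P_c is 897 hPa.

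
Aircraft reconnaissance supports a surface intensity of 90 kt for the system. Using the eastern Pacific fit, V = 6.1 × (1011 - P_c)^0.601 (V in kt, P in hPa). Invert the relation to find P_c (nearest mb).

ΔP = (V / 6.1)^(1/0.601) = (90/6.1)^1.664.
90/6.1 = 14.754; 14.754^1.664 ≈ 88.09 mb.
P_c = 1011 − 88.09 = 922.91 ≈ 923 mb.

923 mb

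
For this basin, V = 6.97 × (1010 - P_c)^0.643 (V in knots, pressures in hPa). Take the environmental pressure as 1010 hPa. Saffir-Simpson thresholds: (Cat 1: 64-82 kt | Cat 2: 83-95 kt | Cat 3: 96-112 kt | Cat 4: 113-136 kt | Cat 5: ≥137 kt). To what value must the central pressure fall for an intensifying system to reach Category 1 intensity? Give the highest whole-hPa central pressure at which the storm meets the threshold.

Category 1 begins at V = 64 kt.
Required ΔP = (64/6.97)^(1/0.643) = 9.182^1.555 ≈ 31.45 hPa.
P_c ≤ 1010 − 31.45 = 978.55, so the highest integer P_c is 978 hPa.

978 hPa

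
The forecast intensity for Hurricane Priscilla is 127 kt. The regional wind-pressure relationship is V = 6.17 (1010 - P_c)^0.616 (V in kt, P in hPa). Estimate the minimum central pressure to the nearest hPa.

ΔP = (V / 6.17)^(1/0.616) = (127/6.17)^1.623.
127/6.17 = 20.583; 20.583^1.623 ≈ 135.62 hPa.
P_c = 1010 − 135.62 = 874.38 ≈ 874 hPa.

874 hPa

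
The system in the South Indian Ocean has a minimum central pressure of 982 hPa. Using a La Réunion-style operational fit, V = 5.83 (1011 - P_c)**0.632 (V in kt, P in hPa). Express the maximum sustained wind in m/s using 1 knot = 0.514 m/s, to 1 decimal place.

25.2 m/s

ΔP = 1011 − 982 = 29 hPa.
V ≈ 5.83 × 29^0.632 = 5.83 × 8.399 ≈ 48.967 kt.
48.967 × 0.514 ≈ 25.17 m/s → 25.2 m/s.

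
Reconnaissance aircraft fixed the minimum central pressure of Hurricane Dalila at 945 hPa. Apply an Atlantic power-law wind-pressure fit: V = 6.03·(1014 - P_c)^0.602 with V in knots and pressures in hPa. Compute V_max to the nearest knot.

ΔP = 1014 − 945 = 69 hPa.
69^0.602 ≈ 12.793.
V ≈ 6.03 × 12.793 ≈ 77.1 kt.

77 kt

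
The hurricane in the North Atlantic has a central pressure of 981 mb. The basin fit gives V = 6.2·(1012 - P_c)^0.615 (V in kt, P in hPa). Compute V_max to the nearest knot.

ΔP = 1012 − 981 = 31 mb.
31^0.615 ≈ 8.264.
V ≈ 6.2 × 8.264 ≈ 51.2 kt.

51 kt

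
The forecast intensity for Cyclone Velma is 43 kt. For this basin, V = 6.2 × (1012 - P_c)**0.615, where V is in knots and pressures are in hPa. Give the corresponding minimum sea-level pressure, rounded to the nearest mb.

ΔP = (V / 6.2)^(1/0.615) = (43/6.2)^1.626.
43/6.2 = 6.935; 6.935^1.626 ≈ 23.31 mb.
P_c = 1012 − 23.31 = 988.69 ≈ 989 mb.

989 mb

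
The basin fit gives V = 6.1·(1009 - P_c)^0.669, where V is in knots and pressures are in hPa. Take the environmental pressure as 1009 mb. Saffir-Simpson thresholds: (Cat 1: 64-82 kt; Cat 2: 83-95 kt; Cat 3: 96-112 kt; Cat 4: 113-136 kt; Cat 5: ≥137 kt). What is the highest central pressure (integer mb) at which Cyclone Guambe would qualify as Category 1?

975 mb

Category 1 begins at V = 64 kt.
Required ΔP = (64/6.1)^(1/0.669) = 10.492^1.495 ≈ 33.57 mb.
P_c ≤ 1009 − 33.57 = 975.43, so the highest integer P_c is 975 mb.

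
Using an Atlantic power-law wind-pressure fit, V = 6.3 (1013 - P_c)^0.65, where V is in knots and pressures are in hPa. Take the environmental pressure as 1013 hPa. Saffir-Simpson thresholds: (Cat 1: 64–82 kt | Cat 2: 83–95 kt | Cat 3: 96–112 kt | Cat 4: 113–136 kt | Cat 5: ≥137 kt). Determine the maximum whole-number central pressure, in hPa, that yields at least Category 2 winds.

960 hPa

Category 2 begins at V = 83 kt.
Required ΔP = (83/6.3)^(1/0.65) = 13.175^1.538 ≈ 52.80 hPa.
P_c ≤ 1013 − 52.80 = 960.20, so the highest integer P_c is 960 hPa.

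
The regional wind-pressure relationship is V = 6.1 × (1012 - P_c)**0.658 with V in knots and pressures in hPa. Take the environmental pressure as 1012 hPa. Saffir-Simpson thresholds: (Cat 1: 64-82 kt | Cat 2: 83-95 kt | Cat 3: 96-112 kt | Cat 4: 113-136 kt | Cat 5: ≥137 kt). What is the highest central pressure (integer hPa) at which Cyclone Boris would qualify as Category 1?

976 hPa

Category 1 begins at V = 64 kt.
Required ΔP = (64/6.1)^(1/0.658) = 10.492^1.520 ≈ 35.60 hPa.
P_c ≤ 1012 − 35.60 = 976.40, so the highest integer P_c is 976 hPa.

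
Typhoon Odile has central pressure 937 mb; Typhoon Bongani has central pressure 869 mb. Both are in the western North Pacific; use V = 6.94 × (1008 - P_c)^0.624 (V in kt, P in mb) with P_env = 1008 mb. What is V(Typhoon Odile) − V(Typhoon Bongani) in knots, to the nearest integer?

Typhoon Odile: ΔP = 71; V ≈ 6.94 × 71^0.624 ≈ 99.21 kt.
Typhoon Bongani: ΔP = 139; V ≈ 6.94 × 139^0.624 ≈ 150.87 kt.
Difference ≈ 99.21 − 150.87 = -51.66 → -52 kt.

-52 kt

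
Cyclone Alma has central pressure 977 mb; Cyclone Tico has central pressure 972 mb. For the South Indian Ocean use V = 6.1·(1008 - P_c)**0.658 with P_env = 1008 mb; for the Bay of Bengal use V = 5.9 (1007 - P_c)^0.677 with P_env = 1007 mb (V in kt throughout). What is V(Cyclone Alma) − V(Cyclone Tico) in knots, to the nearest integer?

Cyclone Alma: ΔP = 31; V ≈ 6.1 × 31^0.658 ≈ 58.43 kt.
Cyclone Tico: ΔP = 35; V ≈ 5.9 × 35^0.677 ≈ 65.49 kt.
Difference ≈ 58.43 − 65.49 = -7.06 → -7 kt.

-7 kt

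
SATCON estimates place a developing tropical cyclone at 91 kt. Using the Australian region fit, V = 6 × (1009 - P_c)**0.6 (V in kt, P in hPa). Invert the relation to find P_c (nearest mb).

ΔP = (V / 6)^(1/0.6) = (91/6)^1.667.
91/6 = 15.167; 15.167^1.667 ≈ 92.93 mb.
P_c = 1009 − 92.93 = 916.07 ≈ 916 mb.

916 mb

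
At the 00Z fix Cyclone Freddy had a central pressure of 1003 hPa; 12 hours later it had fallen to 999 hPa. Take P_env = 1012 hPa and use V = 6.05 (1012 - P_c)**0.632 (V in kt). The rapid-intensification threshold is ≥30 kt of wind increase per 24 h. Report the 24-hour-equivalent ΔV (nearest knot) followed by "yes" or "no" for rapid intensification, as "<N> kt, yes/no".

13 kt, no

V₁: ΔP = 9, V ≈ 6.05 × 9^0.632 ≈ 24.26 kt.
V₂: ΔP = 13, V ≈ 6.05 × 13^0.632 ≈ 30.60 kt.
ΔV over 12 h = 6.34 kt → 24 h equivalent = 6.34 × 24/12 ≈ 12.68 kt.
13 kt < 30 kt ⇒ not rapid intensification.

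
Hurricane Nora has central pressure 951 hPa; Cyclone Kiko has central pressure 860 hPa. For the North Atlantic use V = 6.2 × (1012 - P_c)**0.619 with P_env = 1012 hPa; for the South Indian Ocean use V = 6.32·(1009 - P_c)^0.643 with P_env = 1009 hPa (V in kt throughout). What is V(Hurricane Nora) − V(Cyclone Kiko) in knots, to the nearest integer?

Hurricane Nora: ΔP = 61; V ≈ 6.2 × 61^0.619 ≈ 78.98 kt.
Cyclone Kiko: ΔP = 149; V ≈ 6.32 × 149^0.643 ≈ 157.79 kt.
Difference ≈ 78.98 − 157.79 = -78.81 → -79 kt.

-79 kt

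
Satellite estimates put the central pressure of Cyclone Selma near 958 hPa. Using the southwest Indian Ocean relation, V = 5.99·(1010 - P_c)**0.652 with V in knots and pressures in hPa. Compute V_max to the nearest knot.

79 kt

ΔP = 1010 − 958 = 52 hPa.
52^0.652 ≈ 13.147.
V ≈ 5.99 × 13.147 ≈ 78.8 kt.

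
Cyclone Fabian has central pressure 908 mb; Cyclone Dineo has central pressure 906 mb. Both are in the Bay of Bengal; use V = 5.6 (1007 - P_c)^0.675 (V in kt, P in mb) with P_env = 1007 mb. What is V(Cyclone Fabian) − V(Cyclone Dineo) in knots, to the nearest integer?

Cyclone Fabian: ΔP = 99; V ≈ 5.6 × 99^0.675 ≈ 124.52 kt.
Cyclone Dineo: ΔP = 101; V ≈ 5.6 × 101^0.675 ≈ 126.21 kt.
Difference ≈ 124.52 − 126.21 = -1.69 → -2 kt.

-2 kt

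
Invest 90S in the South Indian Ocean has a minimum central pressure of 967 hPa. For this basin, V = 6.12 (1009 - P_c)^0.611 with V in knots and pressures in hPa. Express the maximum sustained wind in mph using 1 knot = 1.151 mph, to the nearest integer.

69 mph

ΔP = 1009 − 967 = 42 hPa.
V ≈ 6.12 × 42^0.611 = 6.12 × 9.813 ≈ 60.056 kt.
60.056 × 1.151 ≈ 69.12 mph → 69 mph.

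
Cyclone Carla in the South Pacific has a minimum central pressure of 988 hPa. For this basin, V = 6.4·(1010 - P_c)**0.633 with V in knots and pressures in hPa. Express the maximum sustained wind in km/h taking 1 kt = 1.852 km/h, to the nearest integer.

84 km/h

ΔP = 1010 − 988 = 22 hPa.
V ≈ 6.4 × 22^0.633 = 6.4 × 7.075 ≈ 45.283 kt.
45.283 × 1.852 ≈ 83.86 km/h → 84 km/h.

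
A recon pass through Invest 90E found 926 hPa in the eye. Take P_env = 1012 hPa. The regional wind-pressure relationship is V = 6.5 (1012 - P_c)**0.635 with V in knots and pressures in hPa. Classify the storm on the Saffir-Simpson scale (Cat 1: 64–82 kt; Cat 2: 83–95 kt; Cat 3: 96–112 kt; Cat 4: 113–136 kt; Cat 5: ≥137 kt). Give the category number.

3

ΔP = 1012 − 926 = 86 hPa.
V ≈ 6.5 × 86^0.635 = 6.5 × 16.92 ≈ 110 kt.
110 kt falls in the Category 3 band.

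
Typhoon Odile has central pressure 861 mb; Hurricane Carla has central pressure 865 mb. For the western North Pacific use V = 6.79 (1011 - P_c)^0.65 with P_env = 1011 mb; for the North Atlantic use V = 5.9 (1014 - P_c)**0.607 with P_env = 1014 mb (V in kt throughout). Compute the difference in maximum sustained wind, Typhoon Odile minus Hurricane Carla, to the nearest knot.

Typhoon Odile: ΔP = 150; V ≈ 6.79 × 150^0.65 ≈ 176.33 kt.
Hurricane Carla: ΔP = 149; V ≈ 5.9 × 149^0.607 ≈ 123.02 kt.
Difference ≈ 176.33 − 123.02 = 53.31 → 53 kt.

53 kt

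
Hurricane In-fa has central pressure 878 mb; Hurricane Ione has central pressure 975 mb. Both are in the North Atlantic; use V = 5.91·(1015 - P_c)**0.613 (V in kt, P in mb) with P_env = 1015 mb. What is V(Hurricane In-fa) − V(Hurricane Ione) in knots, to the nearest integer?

64 kt

Hurricane In-fa: ΔP = 137; V ≈ 5.91 × 137^0.613 ≈ 120.61 kt.
Hurricane Ione: ΔP = 40; V ≈ 5.91 × 40^0.613 ≈ 56.71 kt.
Difference ≈ 120.61 − 56.71 = 63.90 → 64 kt.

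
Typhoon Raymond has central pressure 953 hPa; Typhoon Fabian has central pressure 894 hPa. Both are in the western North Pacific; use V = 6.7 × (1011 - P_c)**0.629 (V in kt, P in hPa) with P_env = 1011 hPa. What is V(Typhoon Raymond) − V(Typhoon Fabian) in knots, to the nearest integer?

Typhoon Raymond: ΔP = 58; V ≈ 6.7 × 58^0.629 ≈ 86.15 kt.
Typhoon Fabian: ΔP = 117; V ≈ 6.7 × 117^0.629 ≈ 133.96 kt.
Difference ≈ 86.15 − 133.96 = -47.81 → -48 kt.

-48 kt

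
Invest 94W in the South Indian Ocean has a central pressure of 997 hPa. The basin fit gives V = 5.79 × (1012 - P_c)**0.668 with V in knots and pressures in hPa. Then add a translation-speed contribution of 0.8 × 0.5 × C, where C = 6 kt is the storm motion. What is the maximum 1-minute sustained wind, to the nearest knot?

38 kt

ΔP = 1012 − 997 = 15 hPa.
15^0.668 ≈ 6.104.
V ≈ 5.79 × 6.104 ≈ 35.3 kt.
Translation term: 0.8 × 0.5 × 6 = 2.4 kt.
Corrected V ≈ 37.7 kt → 38 kt.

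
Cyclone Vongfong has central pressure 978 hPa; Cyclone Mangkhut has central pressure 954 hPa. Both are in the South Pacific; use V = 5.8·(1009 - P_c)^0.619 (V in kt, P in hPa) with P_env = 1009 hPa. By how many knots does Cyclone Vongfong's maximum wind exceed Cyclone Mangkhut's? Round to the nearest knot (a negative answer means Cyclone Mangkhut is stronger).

Cyclone Vongfong: ΔP = 31; V ≈ 5.8 × 31^0.619 ≈ 48.59 kt.
Cyclone Mangkhut: ΔP = 55; V ≈ 5.8 × 55^0.619 ≈ 69.30 kt.
Difference ≈ 48.59 − 69.30 = -20.71 → -21 kt.

-21 kt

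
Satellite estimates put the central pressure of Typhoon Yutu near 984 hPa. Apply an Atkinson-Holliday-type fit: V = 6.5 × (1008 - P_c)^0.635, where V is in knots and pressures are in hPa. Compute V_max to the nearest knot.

49 kt

ΔP = 1008 − 984 = 24 hPa.
24^0.635 ≈ 7.524.
V ≈ 6.5 × 7.524 ≈ 48.9 kt.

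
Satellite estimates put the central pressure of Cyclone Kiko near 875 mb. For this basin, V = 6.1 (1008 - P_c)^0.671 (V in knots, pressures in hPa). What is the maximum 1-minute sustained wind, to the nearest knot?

162 kt

ΔP = 1008 − 875 = 133 mb.
133^0.671 ≈ 26.614.
V ≈ 6.1 × 26.614 ≈ 162.3 kt.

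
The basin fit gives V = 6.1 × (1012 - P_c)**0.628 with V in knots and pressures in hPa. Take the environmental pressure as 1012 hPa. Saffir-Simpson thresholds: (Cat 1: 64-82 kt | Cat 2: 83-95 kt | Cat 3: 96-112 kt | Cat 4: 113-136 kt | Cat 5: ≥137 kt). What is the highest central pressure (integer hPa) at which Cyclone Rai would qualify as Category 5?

Category 5 begins at V = 137 kt.
Required ΔP = (137/6.1)^(1/0.628) = 22.459^1.592 ≈ 141.87 hPa.
P_c ≤ 1012 − 141.87 = 870.13, so the highest integer P_c is 870 hPa.

870 hPa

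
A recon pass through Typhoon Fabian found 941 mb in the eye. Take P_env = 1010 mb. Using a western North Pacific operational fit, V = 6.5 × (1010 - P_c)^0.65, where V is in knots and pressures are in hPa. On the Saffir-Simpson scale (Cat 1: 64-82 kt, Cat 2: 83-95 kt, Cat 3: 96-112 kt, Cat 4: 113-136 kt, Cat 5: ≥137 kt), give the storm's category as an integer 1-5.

3

ΔP = 1010 − 941 = 69 mb.
V ≈ 6.5 × 69^0.65 = 6.5 × 15.68 ≈ 102 kt.
102 kt falls in the Category 3 band.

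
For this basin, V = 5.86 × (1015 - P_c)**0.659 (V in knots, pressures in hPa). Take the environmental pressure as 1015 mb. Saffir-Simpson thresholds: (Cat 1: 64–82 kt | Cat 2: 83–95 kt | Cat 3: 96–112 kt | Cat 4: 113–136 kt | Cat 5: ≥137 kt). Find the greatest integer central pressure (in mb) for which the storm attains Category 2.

959 mb

Category 2 begins at V = 83 kt.
Required ΔP = (83/5.86)^(1/0.659) = 14.164^1.517 ≈ 55.83 mb.
P_c ≤ 1015 − 55.83 = 959.17, so the highest integer P_c is 959 mb.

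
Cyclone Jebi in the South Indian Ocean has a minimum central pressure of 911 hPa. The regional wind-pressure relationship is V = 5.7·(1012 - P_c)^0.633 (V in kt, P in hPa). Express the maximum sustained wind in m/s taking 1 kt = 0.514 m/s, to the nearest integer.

ΔP = 1012 − 911 = 101 hPa.
V ≈ 5.7 × 101^0.633 = 5.7 × 18.567 ≈ 105.830 kt.
105.830 × 0.514 ≈ 54.40 m/s → 54 m/s.

54 m/s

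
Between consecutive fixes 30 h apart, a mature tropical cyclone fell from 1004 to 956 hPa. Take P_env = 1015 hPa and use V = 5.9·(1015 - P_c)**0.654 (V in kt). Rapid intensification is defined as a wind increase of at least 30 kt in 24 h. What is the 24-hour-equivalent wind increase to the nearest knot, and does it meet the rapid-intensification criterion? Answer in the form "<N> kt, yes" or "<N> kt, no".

V₁: ΔP = 11, V ≈ 5.9 × 11^0.654 ≈ 28.31 kt.
V₂: ΔP = 59, V ≈ 5.9 × 59^0.654 ≈ 84.92 kt.
ΔV over 30 h = 56.61 kt → 24 h equivalent = 56.61 × 24/30 ≈ 45.29 kt.
45 kt ≥ 30 kt ⇒ rapid intensification.

45 kt, yes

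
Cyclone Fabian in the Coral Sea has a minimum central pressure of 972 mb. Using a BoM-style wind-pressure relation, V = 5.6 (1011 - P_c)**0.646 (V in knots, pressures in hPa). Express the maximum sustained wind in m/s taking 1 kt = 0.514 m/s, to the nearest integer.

ΔP = 1011 − 972 = 39 mb.
V ≈ 5.6 × 39^0.646 = 5.6 × 10.662 ≈ 59.706 kt.
59.706 × 0.514 ≈ 30.69 m/s → 31 m/s.

31 m/s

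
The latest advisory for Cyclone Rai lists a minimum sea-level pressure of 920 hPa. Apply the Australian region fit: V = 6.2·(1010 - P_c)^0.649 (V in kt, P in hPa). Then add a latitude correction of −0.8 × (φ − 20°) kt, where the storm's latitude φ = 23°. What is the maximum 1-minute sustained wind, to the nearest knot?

ΔP = 1010 − 920 = 90 hPa.
90^0.649 ≈ 18.548.
V ≈ 6.2 × 18.548 ≈ 115.0 kt.
Latitude correction: −0.8 × (23 − 20) = -2.4 kt.
Corrected V ≈ 112.6 kt → 113 kt.

113 kt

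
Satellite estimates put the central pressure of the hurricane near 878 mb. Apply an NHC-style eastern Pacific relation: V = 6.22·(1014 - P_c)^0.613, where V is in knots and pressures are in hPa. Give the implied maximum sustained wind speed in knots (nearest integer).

ΔP = 1014 − 878 = 136 mb.
136^0.613 ≈ 20.317.
V ≈ 6.22 × 20.317 ≈ 126.4 kt.

126 kt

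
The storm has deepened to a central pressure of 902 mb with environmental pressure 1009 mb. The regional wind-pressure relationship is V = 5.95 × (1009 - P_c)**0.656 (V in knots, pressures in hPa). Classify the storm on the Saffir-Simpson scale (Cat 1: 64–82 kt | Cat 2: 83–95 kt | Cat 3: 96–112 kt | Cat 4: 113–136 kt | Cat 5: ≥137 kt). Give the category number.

4

ΔP = 1009 − 902 = 107 mb.
V ≈ 5.95 × 107^0.656 = 5.95 × 21.44 ≈ 128 kt.
128 kt falls in the Category 4 band.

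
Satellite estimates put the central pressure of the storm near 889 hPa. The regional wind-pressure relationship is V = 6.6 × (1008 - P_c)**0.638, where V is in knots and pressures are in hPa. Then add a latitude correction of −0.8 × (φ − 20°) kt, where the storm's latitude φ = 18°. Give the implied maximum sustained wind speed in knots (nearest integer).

141 kt

ΔP = 1008 − 889 = 119 hPa.
119^0.638 ≈ 21.096.
V ≈ 6.6 × 21.096 ≈ 139.2 kt.
Latitude correction: −0.8 × (18 − 20) = 1.6 kt.
Corrected V ≈ 140.8 kt → 141 kt.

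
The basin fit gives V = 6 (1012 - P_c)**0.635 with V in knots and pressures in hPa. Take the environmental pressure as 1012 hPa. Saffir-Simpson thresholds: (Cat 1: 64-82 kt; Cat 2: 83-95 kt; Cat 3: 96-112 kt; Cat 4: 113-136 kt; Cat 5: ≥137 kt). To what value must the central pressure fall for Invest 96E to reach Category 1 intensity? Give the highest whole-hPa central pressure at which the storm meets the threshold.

Category 1 begins at V = 64 kt.
Required ΔP = (64/6)^(1/0.635) = 10.667^1.575 ≈ 41.59 hPa.
P_c ≤ 1012 − 41.59 = 970.41, so the highest integer P_c is 970 hPa.

970 hPa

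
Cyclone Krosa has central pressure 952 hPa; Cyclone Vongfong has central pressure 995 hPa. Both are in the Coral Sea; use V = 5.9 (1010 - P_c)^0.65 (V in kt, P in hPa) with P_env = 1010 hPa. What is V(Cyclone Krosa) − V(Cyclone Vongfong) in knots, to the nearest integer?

48 kt

Cyclone Krosa: ΔP = 58; V ≈ 5.9 × 58^0.65 ≈ 82.62 kt.
Cyclone Vongfong: ΔP = 15; V ≈ 5.9 × 15^0.65 ≈ 34.30 kt.
Difference ≈ 82.62 − 34.30 = 48.32 → 48 kt.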